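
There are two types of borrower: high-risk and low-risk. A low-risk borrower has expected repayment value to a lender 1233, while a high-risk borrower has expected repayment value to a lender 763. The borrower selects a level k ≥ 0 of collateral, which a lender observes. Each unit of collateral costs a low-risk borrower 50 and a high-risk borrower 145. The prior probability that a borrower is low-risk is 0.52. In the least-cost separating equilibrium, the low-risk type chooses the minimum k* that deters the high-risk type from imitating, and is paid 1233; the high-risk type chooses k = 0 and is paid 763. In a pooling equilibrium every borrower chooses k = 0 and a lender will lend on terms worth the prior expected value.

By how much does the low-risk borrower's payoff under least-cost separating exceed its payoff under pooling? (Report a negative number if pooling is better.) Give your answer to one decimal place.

Least-cost separating signal: k* solves 763 = 1233 − 145·k*, so k* = (1233 − 763)/145 ≈ 3.2414.
Low-risk type's separating payoff: 1233 − 50 × k* = 1233 − 50 × (1233 − 763)/145 = 1233 − 23500/145 ≈ 1070.931.
Pooling payoff: 0.52 × 1233 + 0.48 × 763 = 1007.4.
Difference: 1070.931 − 1007.4 = 63.531, i.e. 63.5 to one decimal place.
The low-risk type prefers to separate.

63.5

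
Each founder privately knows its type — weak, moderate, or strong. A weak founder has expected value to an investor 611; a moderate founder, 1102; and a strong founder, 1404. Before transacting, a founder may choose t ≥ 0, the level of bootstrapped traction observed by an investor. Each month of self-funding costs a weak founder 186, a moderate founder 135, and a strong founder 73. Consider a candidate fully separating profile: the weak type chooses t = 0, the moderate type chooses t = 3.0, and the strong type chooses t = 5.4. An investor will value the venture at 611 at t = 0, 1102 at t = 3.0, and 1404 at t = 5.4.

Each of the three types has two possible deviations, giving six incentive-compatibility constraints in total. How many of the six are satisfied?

Weak (own payoff 611): to t=3.0 gives 1102 − 186×3.0 = 544 → no gain ✓; to t=5.4 gives 1404 − 186×5.4 = 399.6 → no gain ✓.
Strong (own payoff 1404 − 73×5.4 = 1009.8): to t=0 gives 611 → no gain ✓; to t=3.0 gives 1102 − 73×3.0 = 883 → no gain ✓.
Moderate (own payoff 1102 − 135×3.0 = 697): to t=0 gives 611 → no gain ✓; to t=5.4 gives 1404 − 135×5.4 = 675 → no gain ✓.
6 of the 6 constraints hold; this profile is a separating equilibrium.

6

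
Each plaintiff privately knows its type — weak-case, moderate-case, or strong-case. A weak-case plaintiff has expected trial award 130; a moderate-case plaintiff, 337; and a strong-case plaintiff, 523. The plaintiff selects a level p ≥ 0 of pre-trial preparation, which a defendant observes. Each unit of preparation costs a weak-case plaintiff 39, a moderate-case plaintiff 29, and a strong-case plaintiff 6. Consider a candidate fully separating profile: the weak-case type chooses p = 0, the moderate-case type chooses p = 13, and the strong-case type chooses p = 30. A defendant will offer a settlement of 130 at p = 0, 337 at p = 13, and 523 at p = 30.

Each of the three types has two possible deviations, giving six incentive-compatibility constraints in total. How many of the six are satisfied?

5

Strong-case (own payoff 523 − 6×30 = 343): to p=0 gives 130 → no gain ✓; to p=13 gives 337 − 6×13 = 259 → no gain ✓.
Moderate-case (own payoff 337 − 29×13 = -40): to p=0 gives 130 → profitable ✗; to p=30 gives 523 − 29×30 = -347 → no gain ✓.
Weak-case (own payoff 130): to p=13 gives 337 − 39×13 = -170 → no gain ✓; to p=30 gives 523 − 39×30 = -647 → no gain ✓.
5 of the 6 constraints hold; not an equilibrium.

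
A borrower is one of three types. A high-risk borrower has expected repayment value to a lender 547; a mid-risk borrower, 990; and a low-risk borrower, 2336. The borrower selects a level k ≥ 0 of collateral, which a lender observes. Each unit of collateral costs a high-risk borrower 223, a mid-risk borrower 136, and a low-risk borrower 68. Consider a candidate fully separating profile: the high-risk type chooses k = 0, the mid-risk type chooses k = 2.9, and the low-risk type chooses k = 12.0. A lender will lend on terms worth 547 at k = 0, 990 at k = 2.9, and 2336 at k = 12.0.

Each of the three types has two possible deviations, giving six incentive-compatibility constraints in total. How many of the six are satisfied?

5

High-risk (own payoff 547): to k=2.9 gives 990 − 223×2.9 = 343.3 → no gain ✓; to k=12.0 gives 2336 − 223×12.0 = -340 → no gain ✓.
Low-risk (own payoff 2336 − 68×12.0 = 1520): to k=0 gives 547 → no gain ✓; to k=2.9 gives 990 − 68×2.9 = 792.8 → no gain ✓.
Mid-risk (own payoff 990 − 136×2.9 = 595.6): to k=0 gives 547 → no gain ✓; to k=12.0 gives 2336 − 136×12.0 = 704 → profitable ✗.
5 of the 6 constraints hold; not an equilibrium.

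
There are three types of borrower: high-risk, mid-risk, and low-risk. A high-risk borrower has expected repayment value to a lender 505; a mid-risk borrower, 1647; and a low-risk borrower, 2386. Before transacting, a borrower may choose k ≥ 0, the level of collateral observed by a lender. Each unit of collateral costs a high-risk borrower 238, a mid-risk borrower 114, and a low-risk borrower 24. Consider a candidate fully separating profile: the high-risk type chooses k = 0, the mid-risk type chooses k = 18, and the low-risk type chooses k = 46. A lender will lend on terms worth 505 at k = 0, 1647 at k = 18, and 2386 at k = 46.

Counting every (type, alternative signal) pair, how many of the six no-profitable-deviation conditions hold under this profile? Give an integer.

High-risk (own payoff 505): to k=18 gives 1647 − 238×18 = -2637 → no gain ✓; to k=46 gives 2386 − 238×46 = -8562 → no gain ✓.
Low-risk (own payoff 2386 − 24×46 = 1282): to k=0 gives 505 → no gain ✓; to k=18 gives 1647 − 24×18 = 1215 → no gain ✓.
Mid-risk (own payoff 1647 − 114×18 = -405): to k=0 gives 505 → profitable ✗; to k=46 gives 2386 − 114×46 = -2858 → no gain ✓.
5 of the 6 constraints hold; not an equilibrium.

5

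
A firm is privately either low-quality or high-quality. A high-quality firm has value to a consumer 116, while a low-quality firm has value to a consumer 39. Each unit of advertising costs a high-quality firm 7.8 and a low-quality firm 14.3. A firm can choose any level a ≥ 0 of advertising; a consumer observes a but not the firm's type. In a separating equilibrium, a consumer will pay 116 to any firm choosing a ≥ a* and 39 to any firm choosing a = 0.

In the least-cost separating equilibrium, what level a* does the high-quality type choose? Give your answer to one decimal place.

A low-quality firm choosing a = 0 receives 39.
Imitating at a* instead would pay 116 at cost 14.3·a*, netting 116 − 14.3·a*.
Indifference: 39 = 116 − 14.3·a*, so a* = (116 − 39) / 14.3 ≈ 5.4.
This is the low-quality type's binding incentive-compatibility constraint; any a ≥ 5.4 sustains separation on that side.

5.4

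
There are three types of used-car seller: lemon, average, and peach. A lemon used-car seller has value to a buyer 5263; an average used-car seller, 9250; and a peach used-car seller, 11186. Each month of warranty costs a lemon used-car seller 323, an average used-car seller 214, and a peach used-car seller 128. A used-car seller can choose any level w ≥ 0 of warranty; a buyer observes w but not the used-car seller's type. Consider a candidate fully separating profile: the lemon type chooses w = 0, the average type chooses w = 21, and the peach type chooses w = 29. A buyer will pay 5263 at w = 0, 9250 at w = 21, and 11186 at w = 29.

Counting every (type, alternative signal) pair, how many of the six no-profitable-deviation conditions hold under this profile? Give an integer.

Lemon (own payoff 5263): to w=21 gives 9250 − 323×21 = 2467 → no gain ✓; to w=29 gives 11186 − 323×29 = 1819 → no gain ✓.
Average (own payoff 9250 − 214×21 = 4756): to w=0 gives 5263 → profitable ✗; to w=29 gives 11186 − 214×29 = 4980 → profitable ✗.
Peach (own payoff 11186 − 128×29 = 7474): to w=0 gives 5263 → no gain ✓; to w=21 gives 9250 − 128×21 = 6562 → no gain ✓.
4 of the 6 constraints hold; not an equilibrium.

4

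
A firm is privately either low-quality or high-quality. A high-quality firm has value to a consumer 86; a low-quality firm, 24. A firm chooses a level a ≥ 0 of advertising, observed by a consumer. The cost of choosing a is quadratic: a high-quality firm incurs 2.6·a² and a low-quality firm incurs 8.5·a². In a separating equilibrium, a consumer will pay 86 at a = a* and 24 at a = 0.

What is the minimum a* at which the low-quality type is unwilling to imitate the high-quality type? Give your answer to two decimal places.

The low-quality type at a = 0 receives 24; imitating at a* yields 86 − 8.5·a*².
Indifference: 24 = 86 − 8.5·a*², so a*² = (86 − 24) / 8.5 ≈ 7.2941.
a* = √7.2941 ≈ 2.70.

2.70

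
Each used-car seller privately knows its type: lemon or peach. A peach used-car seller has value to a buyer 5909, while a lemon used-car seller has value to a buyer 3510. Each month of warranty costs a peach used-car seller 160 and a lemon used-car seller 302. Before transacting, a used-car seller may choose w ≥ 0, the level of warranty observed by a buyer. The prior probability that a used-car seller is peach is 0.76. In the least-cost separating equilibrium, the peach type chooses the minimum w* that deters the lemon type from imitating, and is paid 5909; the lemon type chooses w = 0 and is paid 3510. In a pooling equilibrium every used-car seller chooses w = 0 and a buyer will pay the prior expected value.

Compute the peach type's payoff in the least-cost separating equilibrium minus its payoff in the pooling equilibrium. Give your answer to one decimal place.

-695.2

Least-cost separating signal: w* solves 3510 = 5909 − 302·w*, so w* = (5909 − 3510)/302 ≈ 7.9437.
Peach type's separating payoff: 5909 − 160 × w* = 5909 − 160 × (5909 − 3510)/302 = 5909 − 383840/302 ≈ 4638.007.
Pooling payoff: 0.76 × 5909 + 0.24 × 3510 = 5333.24.
Difference: 4638.007 − 5333.24 = -695.233, i.e. -695.2 to one decimal place.
The peach type would prefer the pooling outcome.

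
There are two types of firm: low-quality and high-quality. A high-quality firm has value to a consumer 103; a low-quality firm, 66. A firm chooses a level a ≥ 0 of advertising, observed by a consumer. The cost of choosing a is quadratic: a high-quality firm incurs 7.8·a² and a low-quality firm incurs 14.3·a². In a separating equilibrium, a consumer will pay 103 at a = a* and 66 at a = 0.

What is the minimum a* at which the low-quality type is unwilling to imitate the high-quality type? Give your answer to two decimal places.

The low-quality type at a = 0 receives 66; imitating at a* yields 103 − 14.3·a*².
Indifference: 66 = 103 − 14.3·a*², so a*² = (103 − 66) / 14.3 ≈ 2.5874.
a* = √2.5874 ≈ 1.61.

1.61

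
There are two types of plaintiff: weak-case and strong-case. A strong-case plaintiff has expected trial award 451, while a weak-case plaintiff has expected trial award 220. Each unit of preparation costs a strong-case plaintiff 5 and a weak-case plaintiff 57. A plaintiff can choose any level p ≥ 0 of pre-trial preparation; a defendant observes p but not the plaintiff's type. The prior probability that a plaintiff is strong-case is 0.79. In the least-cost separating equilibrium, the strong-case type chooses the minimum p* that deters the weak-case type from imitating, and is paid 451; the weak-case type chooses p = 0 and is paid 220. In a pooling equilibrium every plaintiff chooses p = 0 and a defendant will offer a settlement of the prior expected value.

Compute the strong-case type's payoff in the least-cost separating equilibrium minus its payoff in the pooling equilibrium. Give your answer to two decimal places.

Least-cost separating signal: p* solves 220 = 451 − 57·p*, so p* = (451 − 220)/57 ≈ 4.0526.
Strong-case type's separating payoff: 451 − 5 × p* = 451 − 5 × (451 − 220)/57 = 451 − 1155/57 ≈ 430.7368.
Pooling payoff: 0.79 × 451 + 0.21 × 220 = 402.49.
Difference: 430.7368 − 402.49 = 28.2468, i.e. 28.25 to two decimal places.
The strong-case type prefers to separate.

28.25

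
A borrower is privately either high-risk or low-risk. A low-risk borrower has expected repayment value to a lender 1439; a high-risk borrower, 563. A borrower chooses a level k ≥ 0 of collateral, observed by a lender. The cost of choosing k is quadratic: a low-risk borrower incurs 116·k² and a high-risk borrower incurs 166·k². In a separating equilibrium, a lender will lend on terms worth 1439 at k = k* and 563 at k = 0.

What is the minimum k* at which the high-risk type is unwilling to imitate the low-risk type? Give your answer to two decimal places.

The high-risk type at k = 0 receives 563; imitating at k* yields 1439 − 166·k*².
Indifference: 563 = 1439 − 166·k*², so k*² = (1439 − 563) / 166 ≈ 5.2771.
k* = √5.2771 ≈ 2.30.

2.30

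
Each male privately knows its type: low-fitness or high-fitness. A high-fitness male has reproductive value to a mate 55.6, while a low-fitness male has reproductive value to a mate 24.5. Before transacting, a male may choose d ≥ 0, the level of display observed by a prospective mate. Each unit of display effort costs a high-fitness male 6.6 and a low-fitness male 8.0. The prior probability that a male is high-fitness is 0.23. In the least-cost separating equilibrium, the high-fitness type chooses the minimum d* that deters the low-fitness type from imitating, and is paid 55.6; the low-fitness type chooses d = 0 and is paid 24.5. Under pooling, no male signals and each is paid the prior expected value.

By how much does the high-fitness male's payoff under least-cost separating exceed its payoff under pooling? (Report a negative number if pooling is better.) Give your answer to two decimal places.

Least-cost separating signal: d* solves 24.5 = 55.6 − 8.0·d*, so d* = (55.6 − 24.5)/8.0 = 3.8875.
High-fitness type's separating payoff: 55.6 − 6.6 × d* = 55.6 − 6.6 × (55.6 − 24.5)/8.0 = 55.6 − 205.26/8.0 = 29.9425.
Pooling payoff: 0.23 × 55.6 + 0.77 × 24.5 = 31.653.
Difference: 29.9425 − 31.653 = -1.7105, i.e. -1.71 to two decimal places.
The high-fitness type would prefer the pooling outcome.

-1.71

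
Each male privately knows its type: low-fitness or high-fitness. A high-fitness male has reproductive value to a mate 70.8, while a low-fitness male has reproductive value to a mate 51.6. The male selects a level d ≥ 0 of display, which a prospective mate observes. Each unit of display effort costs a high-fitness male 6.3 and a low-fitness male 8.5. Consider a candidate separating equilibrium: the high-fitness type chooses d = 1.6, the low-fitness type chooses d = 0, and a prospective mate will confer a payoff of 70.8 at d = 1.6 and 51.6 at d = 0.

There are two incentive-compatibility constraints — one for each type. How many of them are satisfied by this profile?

High-fitness type: signal → 70.8 − 6.3 × 1.6 = 60.72; deviate to 0 → 51.6. IC holds (60.72 ≥ 51.6).
Low-fitness type: stay at 0 → 51.6; mimic → 70.8 − 8.5 × 1.6 = 57.2. IC fails (51.6 < 57.2).
1 of 2 constraints hold, so this profile is not an equilibrium.

1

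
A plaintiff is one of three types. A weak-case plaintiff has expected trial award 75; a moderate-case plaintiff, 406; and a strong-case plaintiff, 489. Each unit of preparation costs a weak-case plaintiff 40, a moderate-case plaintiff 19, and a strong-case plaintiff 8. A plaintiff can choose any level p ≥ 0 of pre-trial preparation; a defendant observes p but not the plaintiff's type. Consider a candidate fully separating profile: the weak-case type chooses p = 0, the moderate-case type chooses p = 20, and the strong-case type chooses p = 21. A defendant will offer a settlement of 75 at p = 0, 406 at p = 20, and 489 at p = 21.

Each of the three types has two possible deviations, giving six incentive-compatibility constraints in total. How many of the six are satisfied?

4

Weak-case (own payoff 75): to p=20 gives 406 − 40×20 = -394 → no gain ✓; to p=21 gives 489 − 40×21 = -351 → no gain ✓.
Strong-case (own payoff 489 − 8×21 = 321): to p=0 gives 75 → no gain ✓; to p=20 gives 406 − 8×20 = 246 → no gain ✓.
Moderate-case (own payoff 406 − 19×20 = 26): to p=0 gives 75 → profitable ✗; to p=21 gives 489 − 19×21 = 90 → profitable ✗.
4 of the 6 constraints hold; not an equilibrium.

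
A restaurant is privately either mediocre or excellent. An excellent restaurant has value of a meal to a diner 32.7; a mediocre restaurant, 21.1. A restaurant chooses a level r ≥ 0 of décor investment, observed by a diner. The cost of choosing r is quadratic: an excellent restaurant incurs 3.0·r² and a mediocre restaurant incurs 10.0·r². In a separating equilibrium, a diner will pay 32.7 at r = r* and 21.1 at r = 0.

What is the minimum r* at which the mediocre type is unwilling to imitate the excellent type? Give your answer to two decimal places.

The mediocre type at r = 0 receives 21.1; imitating at r* yields 32.7 − 10.0·r*².
Indifference: 21.1 = 32.7 − 10.0·r*², so r*² = (32.7 − 21.1) / 10.0 = 1.16.
r* = √1.16 ≈ 1.08.

1.08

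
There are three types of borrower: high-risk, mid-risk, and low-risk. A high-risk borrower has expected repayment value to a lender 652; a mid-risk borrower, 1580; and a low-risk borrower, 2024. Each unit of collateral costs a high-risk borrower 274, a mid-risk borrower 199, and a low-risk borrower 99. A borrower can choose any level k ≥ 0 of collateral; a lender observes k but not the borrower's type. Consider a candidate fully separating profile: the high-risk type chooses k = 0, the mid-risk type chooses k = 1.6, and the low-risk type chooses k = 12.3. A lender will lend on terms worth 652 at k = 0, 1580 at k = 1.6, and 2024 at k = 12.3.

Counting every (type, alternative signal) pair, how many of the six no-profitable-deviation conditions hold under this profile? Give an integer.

Mid-risk (own payoff 1580 − 199×1.6 = 1261.6): to k=0 gives 652 → no gain ✓; to k=12.3 gives 2024 − 199×12.3 = -423.7 → no gain ✓.
Low-risk (own payoff 2024 − 99×12.3 = 806.3): to k=0 gives 652 → no gain ✓; to k=1.6 gives 1580 − 99×1.6 = 1421.6 → profitable ✗.
High-risk (own payoff 652): to k=1.6 gives 1580 − 274×1.6 = 1141.6 → profitable ✗; to k=12.3 gives 2024 − 274×12.3 = -1346.2 → no gain ✓.
4 of the 6 constraints hold; not an equilibrium.

4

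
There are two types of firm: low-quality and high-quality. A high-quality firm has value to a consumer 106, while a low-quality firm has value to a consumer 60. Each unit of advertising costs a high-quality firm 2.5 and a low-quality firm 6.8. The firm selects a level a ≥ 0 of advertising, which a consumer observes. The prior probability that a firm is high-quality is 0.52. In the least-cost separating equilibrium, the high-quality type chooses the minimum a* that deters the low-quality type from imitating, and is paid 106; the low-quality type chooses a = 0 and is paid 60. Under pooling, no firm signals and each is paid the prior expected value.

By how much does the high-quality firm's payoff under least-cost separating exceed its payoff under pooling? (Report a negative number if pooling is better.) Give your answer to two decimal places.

Least-cost separating signal: a* solves 60 = 106 − 6.8·a*, so a* = (106 − 60)/6.8 ≈ 6.7647.
High-quality type's separating payoff: 106 − 2.5 × a* = 106 − 2.5 × (106 − 60)/6.8 = 106 − 115/6.8 ≈ 89.0882.
Pooling payoff: 0.52 × 106 + 0.48 × 60 = 83.92.
Difference: 89.0882 − 83.92 = 5.1682, i.e. 5.17 to two decimal places.
The high-quality type prefers to separate.

5.17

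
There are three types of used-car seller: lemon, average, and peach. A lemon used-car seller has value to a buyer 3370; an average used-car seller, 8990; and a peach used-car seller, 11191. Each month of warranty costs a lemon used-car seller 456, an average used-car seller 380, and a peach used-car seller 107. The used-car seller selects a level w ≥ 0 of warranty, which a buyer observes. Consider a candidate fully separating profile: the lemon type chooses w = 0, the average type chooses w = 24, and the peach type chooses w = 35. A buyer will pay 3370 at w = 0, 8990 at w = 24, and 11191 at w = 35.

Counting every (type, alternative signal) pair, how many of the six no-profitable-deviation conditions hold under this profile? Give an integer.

Peach (own payoff 11191 − 107×35 = 7446): to w=0 gives 3370 → no gain ✓; to w=24 gives 8990 − 107×24 = 6422 → no gain ✓.
Lemon (own payoff 3370): to w=24 gives 8990 − 456×24 = -1954 → no gain ✓; to w=35 gives 11191 − 456×35 = -4769 → no gain ✓.
Average (own payoff 8990 − 380×24 = -130): to w=0 gives 3370 → profitable ✗; to w=35 gives 11191 − 380×35 = -2109 → no gain ✓.
5 of the 6 constraints hold; not an equilibrium.

5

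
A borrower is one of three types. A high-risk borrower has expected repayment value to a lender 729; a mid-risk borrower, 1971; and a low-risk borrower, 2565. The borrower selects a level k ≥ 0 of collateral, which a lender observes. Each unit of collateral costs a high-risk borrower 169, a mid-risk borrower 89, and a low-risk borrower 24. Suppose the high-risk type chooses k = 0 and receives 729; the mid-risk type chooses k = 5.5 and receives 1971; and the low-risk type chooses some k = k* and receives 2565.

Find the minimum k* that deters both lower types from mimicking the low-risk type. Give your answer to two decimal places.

12.17

High-risk type (on-path payoff 729) won't mimic when 729 ≥ 2565 − 169·k*, i.e. k* ≥ 10.86.
Mid-risk type (on-path payoff 1971 − 89×5.5 = 1481.5) won't mimic when 1481.5 ≥ 2565 − 89·k*, i.e. k* ≥ 12.17.
Both must hold, so k* = max(10.86, 12.17) = 12.17. The mid-risk type's constraint binds.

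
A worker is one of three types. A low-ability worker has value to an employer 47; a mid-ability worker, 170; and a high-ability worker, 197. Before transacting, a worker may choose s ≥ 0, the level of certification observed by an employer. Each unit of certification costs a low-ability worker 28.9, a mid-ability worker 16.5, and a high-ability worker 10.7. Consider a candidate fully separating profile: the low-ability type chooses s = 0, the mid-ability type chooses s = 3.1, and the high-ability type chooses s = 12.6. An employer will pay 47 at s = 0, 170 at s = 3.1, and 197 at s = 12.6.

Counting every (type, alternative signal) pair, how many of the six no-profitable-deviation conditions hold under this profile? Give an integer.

Mid-ability (own payoff 170 − 16.5×3.1 = 118.85): to s=0 gives 47 → no gain ✓; to s=12.6 gives 197 − 16.5×12.6 = -10.9 → no gain ✓.
Low-ability (own payoff 47): to s=3.1 gives 170 − 28.9×3.1 = 80.41 → profitable ✗; to s=12.6 gives 197 − 28.9×12.6 = -167.14 → no gain ✓.
High-ability (own payoff 197 − 10.7×12.6 = 62.18): to s=0 gives 47 → no gain ✓; to s=3.1 gives 170 − 10.7×3.1 = 136.83 → profitable ✗.
4 of the 6 constraints hold; not an equilibrium.

4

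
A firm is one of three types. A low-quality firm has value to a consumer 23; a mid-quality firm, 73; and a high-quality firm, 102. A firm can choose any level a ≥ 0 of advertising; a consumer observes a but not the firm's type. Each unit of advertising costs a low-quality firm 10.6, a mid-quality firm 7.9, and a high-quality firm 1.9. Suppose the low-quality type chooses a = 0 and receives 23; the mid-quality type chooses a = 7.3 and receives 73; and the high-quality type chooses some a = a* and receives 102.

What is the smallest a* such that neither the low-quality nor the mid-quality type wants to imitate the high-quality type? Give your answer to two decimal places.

10.97

Low-quality type (on-path payoff 23) won't mimic when 23 ≥ 102 − 10.6·a*, i.e. a* ≥ 7.45.
Mid-quality type (on-path payoff 73 − 7.9×7.3 = 15.33) won't mimic when 15.33 ≥ 102 − 7.9·a*, i.e. a* ≥ 10.97.
Both must hold, so a* = max(7.45, 10.97) = 10.97. The mid-quality type's constraint binds.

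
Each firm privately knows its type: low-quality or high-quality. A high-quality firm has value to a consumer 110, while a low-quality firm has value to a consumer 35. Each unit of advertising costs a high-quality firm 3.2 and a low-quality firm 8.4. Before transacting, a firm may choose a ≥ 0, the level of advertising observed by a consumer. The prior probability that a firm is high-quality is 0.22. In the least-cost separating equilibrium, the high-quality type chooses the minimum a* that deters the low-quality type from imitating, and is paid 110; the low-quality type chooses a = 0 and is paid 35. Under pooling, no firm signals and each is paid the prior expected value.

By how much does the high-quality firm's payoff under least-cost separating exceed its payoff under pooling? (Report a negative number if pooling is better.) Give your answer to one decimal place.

Least-cost separating signal: a* solves 35 = 110 − 8.4·a*, so a* = (110 − 35)/8.4 ≈ 8.9286.
High-quality type's separating payoff: 110 − 3.2 × a* = 110 − 3.2 × (110 − 35)/8.4 = 110 − 240/8.4 ≈ 81.429.
Pooling payoff: 0.22 × 110 + 0.78 × 35 = 51.5.
Difference: 81.429 − 51.5 = 29.929, i.e. 29.9 to one decimal place.
The high-quality type prefers to separate.

29.9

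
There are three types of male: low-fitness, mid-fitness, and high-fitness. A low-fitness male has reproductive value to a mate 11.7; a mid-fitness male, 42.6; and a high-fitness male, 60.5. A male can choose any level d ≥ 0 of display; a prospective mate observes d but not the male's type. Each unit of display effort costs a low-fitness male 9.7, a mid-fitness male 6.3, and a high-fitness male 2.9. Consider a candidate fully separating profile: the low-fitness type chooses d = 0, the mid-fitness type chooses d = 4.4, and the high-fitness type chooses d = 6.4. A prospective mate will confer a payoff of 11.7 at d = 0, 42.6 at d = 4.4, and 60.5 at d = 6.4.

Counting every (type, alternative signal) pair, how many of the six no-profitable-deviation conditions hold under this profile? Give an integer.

5

Mid-fitness (own payoff 42.6 − 6.3×4.4 = 14.88): to d=0 gives 11.7 → no gain ✓; to d=6.4 gives 60.5 − 6.3×6.4 = 20.18 → profitable ✗.
High-fitness (own payoff 60.5 − 2.9×6.4 = 41.94): to d=0 gives 11.7 → no gain ✓; to d=4.4 gives 42.6 − 2.9×4.4 = 29.84 → no gain ✓.
Low-fitness (own payoff 11.7): to d=4.4 gives 42.6 − 9.7×4.4 = -0.08 → no gain ✓; to d=6.4 gives 60.5 − 9.7×6.4 = -1.58 → no gain ✓.
5 of the 6 constraints hold; not an equilibrium.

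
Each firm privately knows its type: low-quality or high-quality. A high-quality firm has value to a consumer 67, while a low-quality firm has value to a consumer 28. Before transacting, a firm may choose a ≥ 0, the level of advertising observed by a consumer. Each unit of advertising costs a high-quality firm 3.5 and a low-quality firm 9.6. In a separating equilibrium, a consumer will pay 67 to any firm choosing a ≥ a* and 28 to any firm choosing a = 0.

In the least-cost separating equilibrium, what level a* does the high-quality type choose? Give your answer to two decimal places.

4.06

A low-quality firm choosing a = 0 receives 28.
Imitating at a* instead would pay 67 at cost 9.6·a*, netting 67 − 9.6·a*.
Indifference: 28 = 67 − 9.6·a*, so a* = (67 − 28) / 9.6 ≈ 4.06.
At a* the low-quality type's incentive constraint just binds; the high-quality type strictly prefers a* since its per-unit cost is lower.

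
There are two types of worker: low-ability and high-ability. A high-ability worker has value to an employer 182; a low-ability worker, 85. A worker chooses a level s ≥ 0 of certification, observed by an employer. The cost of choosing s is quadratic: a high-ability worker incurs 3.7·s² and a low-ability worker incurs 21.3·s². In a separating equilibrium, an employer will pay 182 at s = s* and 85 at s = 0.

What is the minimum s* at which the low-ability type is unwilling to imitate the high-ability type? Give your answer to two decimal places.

2.13

The low-ability type at s = 0 receives 85; imitating at s* yields 182 − 21.3·s*².
Indifference: 85 = 182 − 21.3·s*², so s*² = (182 − 85) / 21.3 ≈ 4.5540.
s* = √4.5540 ≈ 2.13.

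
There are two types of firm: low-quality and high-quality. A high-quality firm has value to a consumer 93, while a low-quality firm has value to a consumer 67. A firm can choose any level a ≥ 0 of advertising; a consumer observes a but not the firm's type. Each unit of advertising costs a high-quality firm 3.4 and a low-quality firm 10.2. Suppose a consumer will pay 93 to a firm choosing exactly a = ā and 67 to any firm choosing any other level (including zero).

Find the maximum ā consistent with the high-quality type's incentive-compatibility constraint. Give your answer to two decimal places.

7.65

Choosing ā yields the high-quality type 93 − 3.4·ā; choosing zero yields 67.
The high-quality type is indifferent at 93 − 3.4·ā = 67, i.e. ā = (93 − 67) / 3.4 ≈ 7.65.
For any ā above 7.65 the high-quality type would rather pool at zero, so separation collapses.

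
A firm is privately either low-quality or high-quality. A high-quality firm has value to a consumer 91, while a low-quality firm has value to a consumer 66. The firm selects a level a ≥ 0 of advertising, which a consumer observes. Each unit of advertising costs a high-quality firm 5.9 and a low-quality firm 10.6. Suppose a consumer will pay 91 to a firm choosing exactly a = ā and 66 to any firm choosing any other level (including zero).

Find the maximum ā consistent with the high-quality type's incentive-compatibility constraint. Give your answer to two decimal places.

4.24

Choosing ā yields the high-quality type 91 − 5.9·ā; choosing zero yields 66.
The high-quality type is indifferent at 91 − 5.9·ā = 66, i.e. ā = (91 − 66) / 5.9 ≈ 4.24.
For any ā above 4.24 the high-quality type would rather pool at zero, so separation collapses.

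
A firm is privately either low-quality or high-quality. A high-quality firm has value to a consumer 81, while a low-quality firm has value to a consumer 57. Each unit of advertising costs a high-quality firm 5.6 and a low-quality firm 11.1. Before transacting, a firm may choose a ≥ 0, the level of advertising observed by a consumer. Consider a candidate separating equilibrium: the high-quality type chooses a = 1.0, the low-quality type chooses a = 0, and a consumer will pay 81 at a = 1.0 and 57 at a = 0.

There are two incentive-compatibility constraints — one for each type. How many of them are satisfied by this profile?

Low-quality type: stay at 0 → 57; mimic → 81 − 11.1 × 1.0 = 69.9. IC fails (57 < 69.9).
High-quality type: signal → 81 − 5.6 × 1.0 = 75.4; deviate to 0 → 57. IC holds (75.4 ≥ 57).
1 of 2 constraints hold, so this profile is not an equilibrium.

1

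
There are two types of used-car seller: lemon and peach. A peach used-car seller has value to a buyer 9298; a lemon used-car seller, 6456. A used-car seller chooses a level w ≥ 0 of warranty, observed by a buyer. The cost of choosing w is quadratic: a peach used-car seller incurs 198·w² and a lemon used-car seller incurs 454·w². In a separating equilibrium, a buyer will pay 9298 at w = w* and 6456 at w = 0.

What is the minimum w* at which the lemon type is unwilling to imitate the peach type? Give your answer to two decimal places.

2.50

The lemon type at w = 0 receives 6456; imitating at w* yields 9298 − 454·w*².
Indifference: 6456 = 9298 − 454·w*², so w*² = (9298 − 6456) / 454 ≈ 6.2599.
w* = √6.2599 ≈ 2.50.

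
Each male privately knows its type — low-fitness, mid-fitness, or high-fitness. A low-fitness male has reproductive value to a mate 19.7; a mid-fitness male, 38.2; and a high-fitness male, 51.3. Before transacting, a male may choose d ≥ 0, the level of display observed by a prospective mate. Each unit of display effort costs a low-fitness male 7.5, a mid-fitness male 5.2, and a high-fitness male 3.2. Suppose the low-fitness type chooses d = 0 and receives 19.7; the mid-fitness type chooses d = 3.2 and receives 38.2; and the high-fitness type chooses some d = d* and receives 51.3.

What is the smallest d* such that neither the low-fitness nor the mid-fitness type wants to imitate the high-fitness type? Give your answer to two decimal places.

Low-fitness type (on-path payoff 19.7) won't mimic when 19.7 ≥ 51.3 − 7.5·d*, i.e. d* ≥ 4.21.
Mid-fitness type (on-path payoff 38.2 − 5.2×3.2 = 21.56) won't mimic when 21.56 ≥ 51.3 − 5.2·d*, i.e. d* ≥ 5.72.
Both must hold, so d* = max(4.21, 5.72) = 5.72. The mid-fitness type's constraint binds.

5.72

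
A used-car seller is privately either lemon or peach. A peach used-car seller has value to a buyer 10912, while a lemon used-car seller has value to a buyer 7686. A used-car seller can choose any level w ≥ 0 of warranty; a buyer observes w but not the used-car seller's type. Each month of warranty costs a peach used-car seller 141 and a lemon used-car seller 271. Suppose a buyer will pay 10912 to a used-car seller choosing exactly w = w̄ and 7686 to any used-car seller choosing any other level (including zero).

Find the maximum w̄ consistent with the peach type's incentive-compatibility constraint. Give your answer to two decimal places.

Choosing w̄ yields the peach type 10912 − 141·w̄; choosing zero yields 7686.
The peach type is indifferent at 10912 − 141·w̄ = 7686, i.e. w̄ = (10912 − 7686) / 141 ≈ 22.88.
For any w̄ above 22.88 the peach type would rather pool at zero, so separation collapses.

22.88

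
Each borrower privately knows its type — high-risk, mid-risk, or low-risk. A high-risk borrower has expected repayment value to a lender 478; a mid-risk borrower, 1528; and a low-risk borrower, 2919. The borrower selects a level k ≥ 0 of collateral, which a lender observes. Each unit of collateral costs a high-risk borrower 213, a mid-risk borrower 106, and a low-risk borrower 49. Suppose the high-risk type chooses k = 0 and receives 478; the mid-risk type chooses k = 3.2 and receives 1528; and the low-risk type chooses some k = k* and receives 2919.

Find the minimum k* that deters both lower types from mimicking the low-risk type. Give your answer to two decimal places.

High-risk type (on-path payoff 478) won't mimic when 478 ≥ 2919 − 213·k*, i.e. k* ≥ 11.46.
Mid-risk type (on-path payoff 1528 − 106×3.2 = 1188.8) won't mimic when 1188.8 ≥ 2919 − 106·k*, i.e. k* ≥ 16.32.
Both must hold, so k* = max(11.46, 16.32) = 16.32. The mid-risk type's constraint binds.

16.32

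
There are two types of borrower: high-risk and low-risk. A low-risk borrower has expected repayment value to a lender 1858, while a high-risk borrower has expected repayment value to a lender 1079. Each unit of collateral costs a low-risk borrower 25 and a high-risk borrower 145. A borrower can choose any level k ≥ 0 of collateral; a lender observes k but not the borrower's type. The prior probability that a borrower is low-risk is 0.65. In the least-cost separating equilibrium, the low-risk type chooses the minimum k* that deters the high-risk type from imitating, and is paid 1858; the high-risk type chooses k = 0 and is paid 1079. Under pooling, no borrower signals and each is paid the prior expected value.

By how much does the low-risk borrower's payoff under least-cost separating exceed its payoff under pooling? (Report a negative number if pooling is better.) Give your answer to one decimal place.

138.3

Least-cost separating signal: k* solves 1079 = 1858 − 145·k*, so k* = (1858 − 1079)/145 ≈ 5.3724.
Low-risk type's separating payoff: 1858 − 25 × k* = 1858 − 25 × (1858 − 1079)/145 = 1858 − 19475/145 ≈ 1723.690.
Pooling payoff: 0.65 × 1858 + 0.35 × 1079 = 1585.35.
Difference: 1723.690 − 1585.35 = 138.34, i.e. 138.3 to one decimal place.
The low-risk type prefers to separate.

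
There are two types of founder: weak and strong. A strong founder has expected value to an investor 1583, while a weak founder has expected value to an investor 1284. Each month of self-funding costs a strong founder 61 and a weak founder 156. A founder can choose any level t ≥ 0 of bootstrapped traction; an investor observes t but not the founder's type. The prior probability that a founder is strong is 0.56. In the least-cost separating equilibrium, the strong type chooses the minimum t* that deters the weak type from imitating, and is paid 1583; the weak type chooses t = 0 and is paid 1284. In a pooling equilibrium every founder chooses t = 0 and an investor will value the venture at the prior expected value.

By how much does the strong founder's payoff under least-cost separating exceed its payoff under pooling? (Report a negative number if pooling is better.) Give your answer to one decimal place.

14.6

Least-cost separating signal: t* solves 1284 = 1583 − 156·t*, so t* = (1583 − 1284)/156 ≈ 1.9167.
Strong type's separating payoff: 1583 − 61 × t* = 1583 − 61 × (1583 − 1284)/156 = 1583 − 18239/156 ≈ 1466.083.
Pooling payoff: 0.56 × 1583 + 0.44 × 1284 = 1451.44.
Difference: 1466.083 − 1451.44 = 14.643, i.e. 14.6 to one decimal place.
The strong type prefers to separate.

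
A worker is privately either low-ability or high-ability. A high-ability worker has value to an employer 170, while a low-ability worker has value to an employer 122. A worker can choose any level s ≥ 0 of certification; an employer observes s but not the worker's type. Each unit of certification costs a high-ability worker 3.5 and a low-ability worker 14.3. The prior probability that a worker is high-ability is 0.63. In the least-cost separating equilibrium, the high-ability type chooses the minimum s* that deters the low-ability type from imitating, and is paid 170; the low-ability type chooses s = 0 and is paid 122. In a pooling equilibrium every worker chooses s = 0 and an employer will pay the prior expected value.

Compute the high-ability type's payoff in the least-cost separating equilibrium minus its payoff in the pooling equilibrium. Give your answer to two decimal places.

Least-cost separating signal: s* solves 122 = 170 − 14.3·s*, so s* = (170 − 122)/14.3 ≈ 3.3566.
High-ability type's separating payoff: 170 − 3.5 × s* = 170 − 3.5 × (170 − 122)/14.3 = 170 − 168/14.3 ≈ 158.2517.
Pooling payoff: 0.63 × 170 + 0.37 × 122 = 152.24.
Difference: 158.2517 − 152.24 = 6.0117, i.e. 6.01 to two decimal places.
The high-ability type prefers to separate.

6.01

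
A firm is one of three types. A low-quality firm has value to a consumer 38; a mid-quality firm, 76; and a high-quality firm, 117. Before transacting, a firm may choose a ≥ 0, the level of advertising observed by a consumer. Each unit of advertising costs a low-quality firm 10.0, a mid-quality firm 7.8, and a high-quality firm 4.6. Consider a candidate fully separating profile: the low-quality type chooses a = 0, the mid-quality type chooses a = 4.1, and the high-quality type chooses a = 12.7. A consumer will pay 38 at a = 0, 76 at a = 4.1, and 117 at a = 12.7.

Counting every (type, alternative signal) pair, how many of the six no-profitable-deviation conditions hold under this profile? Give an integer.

High-quality (own payoff 117 − 4.6×12.7 = 58.58): to a=0 gives 38 → no gain ✓; to a=4.1 gives 76 − 4.6×4.1 = 57.14 → no gain ✓.
Low-quality (own payoff 38): to a=4.1 gives 76 − 10.0×4.1 = 35 → no gain ✓; to a=12.7 gives 117 − 10.0×12.7 = -10 → no gain ✓.
Mid-quality (own payoff 76 − 7.8×4.1 = 44.02): to a=0 gives 38 → no gain ✓; to a=12.7 gives 117 − 7.8×12.7 = 17.94 → no gain ✓.
6 of the 6 constraints hold; this profile is a separating equilibrium.

6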